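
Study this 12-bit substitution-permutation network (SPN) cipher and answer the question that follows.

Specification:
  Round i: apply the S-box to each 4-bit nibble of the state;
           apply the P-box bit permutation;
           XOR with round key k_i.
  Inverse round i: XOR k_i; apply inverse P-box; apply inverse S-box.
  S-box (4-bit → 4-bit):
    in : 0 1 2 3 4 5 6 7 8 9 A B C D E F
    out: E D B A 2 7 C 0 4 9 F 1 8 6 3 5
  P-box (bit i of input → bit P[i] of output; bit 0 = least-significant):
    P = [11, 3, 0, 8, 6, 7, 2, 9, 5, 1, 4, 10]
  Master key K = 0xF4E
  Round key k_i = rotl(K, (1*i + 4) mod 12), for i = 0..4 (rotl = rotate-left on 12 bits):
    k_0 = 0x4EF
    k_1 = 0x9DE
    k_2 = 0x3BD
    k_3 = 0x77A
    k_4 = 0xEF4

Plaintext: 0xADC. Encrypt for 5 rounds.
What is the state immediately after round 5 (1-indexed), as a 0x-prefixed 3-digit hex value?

s_0 = plaintext = 0xADC
s_1 = Round(s_0, k_0) = 0x159
s_2 = Round(s_1, k_1) = 0x42A
s_3 = Round(s_2, k_2) = 0x876
s_4 = Round(s_3, k_3) = 0x66B
s_5 = Round(s_4, k_4) = 0x0E0

0x0E0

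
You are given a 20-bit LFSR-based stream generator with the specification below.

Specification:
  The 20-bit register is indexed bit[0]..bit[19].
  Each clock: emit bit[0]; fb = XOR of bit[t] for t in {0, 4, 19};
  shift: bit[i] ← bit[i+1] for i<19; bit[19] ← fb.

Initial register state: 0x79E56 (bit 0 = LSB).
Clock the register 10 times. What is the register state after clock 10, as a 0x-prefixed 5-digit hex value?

0xA45E7

reg_0 = 0x79E56
clock 1: out=0, reg = 0xBCF2B
clock 2: out=1, reg = 0x5E795
clock 3: out=1, reg = 0x2F3CA
clock 4: out=0, reg = 0x179E5
clock 5: out=1, reg = 0x8BCF2
clock 6: out=0, reg = 0x45E79
clock 7: out=1, reg = 0x22F3C
clock 8: out=0, reg = 0x9179E
clock 9: out=0, reg = 0x48BCF
clock 10: out=1, reg = 0xA45E7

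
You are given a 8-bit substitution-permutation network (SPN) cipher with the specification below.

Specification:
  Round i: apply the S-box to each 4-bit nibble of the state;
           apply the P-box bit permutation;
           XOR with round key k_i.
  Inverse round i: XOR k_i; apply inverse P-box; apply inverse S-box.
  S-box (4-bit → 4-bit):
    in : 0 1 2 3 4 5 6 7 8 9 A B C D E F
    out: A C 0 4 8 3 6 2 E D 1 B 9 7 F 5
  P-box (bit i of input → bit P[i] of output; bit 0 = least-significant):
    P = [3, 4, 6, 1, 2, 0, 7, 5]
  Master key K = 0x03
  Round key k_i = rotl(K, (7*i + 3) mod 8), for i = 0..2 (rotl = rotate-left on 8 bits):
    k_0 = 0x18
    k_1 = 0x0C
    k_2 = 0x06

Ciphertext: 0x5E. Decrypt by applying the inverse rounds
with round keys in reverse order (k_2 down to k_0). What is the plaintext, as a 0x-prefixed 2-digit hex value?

0x2B

s_0 = ciphertext = 0x5E
s_1 = InvRound(s_0, k_2) = 0x2D
s_2 = InvRound(s_1, k_1) = 0x02
s_3 = InvRound(s_2, k_0) = 0x2B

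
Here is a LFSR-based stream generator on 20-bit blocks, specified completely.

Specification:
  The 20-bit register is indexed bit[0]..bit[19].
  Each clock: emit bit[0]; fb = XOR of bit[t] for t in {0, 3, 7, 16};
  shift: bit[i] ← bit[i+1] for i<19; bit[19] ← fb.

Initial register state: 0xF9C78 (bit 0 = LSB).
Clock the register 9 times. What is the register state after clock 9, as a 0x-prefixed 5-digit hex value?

reg_0 = 0xF9C78
clock 1: out=0, reg = 0x7CE3C
clock 2: out=0, reg = 0x3E71E
clock 3: out=0, reg = 0x1F38F
clock 4: out=1, reg = 0x0F9C7
clock 5: out=1, reg = 0x07CE3
clock 6: out=1, reg = 0x03E71
clock 7: out=1, reg = 0x81F38
clock 8: out=0, reg = 0xC0F9C
clock 9: out=0, reg = 0x607CE

0x607CE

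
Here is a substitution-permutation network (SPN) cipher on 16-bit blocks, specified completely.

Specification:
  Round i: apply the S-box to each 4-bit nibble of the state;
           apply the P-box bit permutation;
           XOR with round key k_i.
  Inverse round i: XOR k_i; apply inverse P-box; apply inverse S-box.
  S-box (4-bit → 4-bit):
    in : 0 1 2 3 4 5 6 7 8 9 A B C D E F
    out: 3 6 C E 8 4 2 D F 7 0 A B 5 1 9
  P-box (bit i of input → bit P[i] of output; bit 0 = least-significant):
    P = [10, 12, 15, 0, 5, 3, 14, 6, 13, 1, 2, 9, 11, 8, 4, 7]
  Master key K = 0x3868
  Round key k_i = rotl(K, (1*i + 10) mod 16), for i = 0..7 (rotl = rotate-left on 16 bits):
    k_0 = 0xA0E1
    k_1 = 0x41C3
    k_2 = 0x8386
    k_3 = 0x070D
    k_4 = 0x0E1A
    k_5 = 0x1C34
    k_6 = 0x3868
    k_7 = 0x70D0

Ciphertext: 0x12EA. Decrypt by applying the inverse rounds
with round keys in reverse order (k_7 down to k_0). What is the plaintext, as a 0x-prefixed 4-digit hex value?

0xC957

s_0 = ciphertext = 0x12EA
s_1 = InvRound(s_0, k_7) = 0x5C9A
s_2 = InvRound(s_1, k_6) = 0x207E
s_3 = InvRound(s_2, k_5) = 0xE0B0
s_4 = InvRound(s_3, k_4) = 0xFC9D
s_5 = InvRound(s_4, k_3) = 0x8F51
s_6 = InvRound(s_5, k_2) = 0x714F
s_7 = InvRound(s_6, k_1) = 0x4D66
s_8 = InvRound(s_7, k_0) = 0xC957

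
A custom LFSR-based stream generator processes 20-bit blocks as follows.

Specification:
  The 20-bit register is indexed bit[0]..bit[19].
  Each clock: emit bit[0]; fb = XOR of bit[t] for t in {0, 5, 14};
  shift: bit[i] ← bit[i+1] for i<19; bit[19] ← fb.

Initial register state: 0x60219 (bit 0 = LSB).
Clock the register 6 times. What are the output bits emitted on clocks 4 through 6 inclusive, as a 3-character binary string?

110

reg_0 = 0x60219
clock 1: out=1, reg = 0xB010C
clock 2: out=0, reg = 0x58086
clock 3: out=0, reg = 0x2C043
clock 4: out=1, reg = 0x16021
clock 5: out=1, reg = 0x8B010
clock 6: out=0, reg = 0x45808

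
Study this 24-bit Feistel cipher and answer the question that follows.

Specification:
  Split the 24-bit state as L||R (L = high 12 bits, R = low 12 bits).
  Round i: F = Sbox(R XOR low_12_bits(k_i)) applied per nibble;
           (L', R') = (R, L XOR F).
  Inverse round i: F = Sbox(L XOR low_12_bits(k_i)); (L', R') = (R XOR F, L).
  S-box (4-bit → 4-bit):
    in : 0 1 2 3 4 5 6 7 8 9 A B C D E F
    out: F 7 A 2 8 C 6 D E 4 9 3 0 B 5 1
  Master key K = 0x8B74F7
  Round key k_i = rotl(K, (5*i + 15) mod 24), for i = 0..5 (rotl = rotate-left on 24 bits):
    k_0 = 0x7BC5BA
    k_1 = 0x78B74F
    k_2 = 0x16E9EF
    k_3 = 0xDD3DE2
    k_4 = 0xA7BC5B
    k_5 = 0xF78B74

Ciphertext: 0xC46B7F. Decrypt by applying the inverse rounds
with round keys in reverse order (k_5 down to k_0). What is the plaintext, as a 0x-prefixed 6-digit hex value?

s_0 = ciphertext = 0xC46B7F
s_1 = InvRound(s_0, k_5) = 0x655C46
s_2 = InvRound(s_1, k_4) = 0x5B3655
s_3 = InvRound(s_2, k_3) = 0x8925B3
s_4 = InvRound(s_3, k_2) = 0x268892
s_5 = InvRound(s_4, k_1) = 0x43F268
s_6 = InvRound(s_5, k_0) = 0x58443F

0x58443F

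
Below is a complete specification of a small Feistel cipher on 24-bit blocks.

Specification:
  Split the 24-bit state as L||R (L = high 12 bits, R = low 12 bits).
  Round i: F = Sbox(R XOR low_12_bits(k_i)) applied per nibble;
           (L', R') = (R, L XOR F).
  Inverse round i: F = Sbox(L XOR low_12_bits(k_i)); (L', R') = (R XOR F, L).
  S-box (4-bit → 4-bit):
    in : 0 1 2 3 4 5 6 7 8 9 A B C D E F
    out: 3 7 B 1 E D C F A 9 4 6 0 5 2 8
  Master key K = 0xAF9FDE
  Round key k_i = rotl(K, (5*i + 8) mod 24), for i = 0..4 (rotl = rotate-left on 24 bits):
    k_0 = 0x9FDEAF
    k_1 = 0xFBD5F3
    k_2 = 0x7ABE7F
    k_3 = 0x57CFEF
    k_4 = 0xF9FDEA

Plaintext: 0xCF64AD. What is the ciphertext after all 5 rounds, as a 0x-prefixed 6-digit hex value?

s_0 = plaintext = 0xCF64AD
s_1 = Round(s_0, k_0) = 0x4AD8CD
s_2 = Round(s_1, k_1) = 0x8CD1BF
s_3 = Round(s_2, k_2) = 0x1BF0CE
s_4 = Round(s_3, k_3) = 0x0CE908
s_5 = Round(s_4, k_4) = 0x908EE5

0x908EE5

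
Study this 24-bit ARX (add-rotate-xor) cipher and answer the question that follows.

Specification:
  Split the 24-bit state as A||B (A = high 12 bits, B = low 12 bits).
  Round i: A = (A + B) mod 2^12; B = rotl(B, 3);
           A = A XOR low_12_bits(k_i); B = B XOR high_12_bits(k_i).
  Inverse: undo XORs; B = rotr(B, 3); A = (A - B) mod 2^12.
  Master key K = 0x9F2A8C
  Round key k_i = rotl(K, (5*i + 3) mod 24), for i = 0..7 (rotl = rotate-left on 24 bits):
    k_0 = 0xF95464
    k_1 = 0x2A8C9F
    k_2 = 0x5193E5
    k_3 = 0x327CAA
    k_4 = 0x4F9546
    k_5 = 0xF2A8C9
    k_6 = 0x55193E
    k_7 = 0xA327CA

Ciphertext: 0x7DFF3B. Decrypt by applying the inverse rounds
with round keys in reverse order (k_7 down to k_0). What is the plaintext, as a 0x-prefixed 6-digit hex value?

s_0 = ciphertext = 0x7DFF3B
s_1 = InvRound(s_0, k_7) = 0xD742A1
s_2 = InvRound(s_1, k_6) = 0x34C0FE
s_3 = InvRound(s_2, k_5) = 0x18B9FA
s_4 = InvRound(s_3, k_4) = 0xD2D7A0
s_5 = InvRound(s_4, k_3) = 0x2F7E90
s_6 = InvRound(s_5, k_2) = 0xDA1371
s_7 = InvRound(s_6, k_1) = 0xF0323B
s_8 = InvRound(s_7, k_0) = 0xDB2DB5

0xDB2DB5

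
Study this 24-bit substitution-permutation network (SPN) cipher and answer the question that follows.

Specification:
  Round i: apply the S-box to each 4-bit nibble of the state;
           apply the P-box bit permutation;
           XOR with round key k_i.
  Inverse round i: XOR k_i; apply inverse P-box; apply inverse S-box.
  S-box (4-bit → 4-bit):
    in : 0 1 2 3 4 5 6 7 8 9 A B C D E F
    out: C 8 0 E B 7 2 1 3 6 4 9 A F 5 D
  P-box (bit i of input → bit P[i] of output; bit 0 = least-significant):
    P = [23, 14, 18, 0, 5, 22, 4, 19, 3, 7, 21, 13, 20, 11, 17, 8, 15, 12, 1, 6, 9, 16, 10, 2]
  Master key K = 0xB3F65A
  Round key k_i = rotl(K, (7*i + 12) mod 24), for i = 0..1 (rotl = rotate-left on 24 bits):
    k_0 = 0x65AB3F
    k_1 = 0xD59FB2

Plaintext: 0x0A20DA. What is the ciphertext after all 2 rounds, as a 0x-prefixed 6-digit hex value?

0xE9E3AC

s_0 = plaintext = 0x0A20DA
s_1 = Round(s_0, k_0) = 0x098F09
s_2 = Round(s_1, k_1) = 0xE9E3AC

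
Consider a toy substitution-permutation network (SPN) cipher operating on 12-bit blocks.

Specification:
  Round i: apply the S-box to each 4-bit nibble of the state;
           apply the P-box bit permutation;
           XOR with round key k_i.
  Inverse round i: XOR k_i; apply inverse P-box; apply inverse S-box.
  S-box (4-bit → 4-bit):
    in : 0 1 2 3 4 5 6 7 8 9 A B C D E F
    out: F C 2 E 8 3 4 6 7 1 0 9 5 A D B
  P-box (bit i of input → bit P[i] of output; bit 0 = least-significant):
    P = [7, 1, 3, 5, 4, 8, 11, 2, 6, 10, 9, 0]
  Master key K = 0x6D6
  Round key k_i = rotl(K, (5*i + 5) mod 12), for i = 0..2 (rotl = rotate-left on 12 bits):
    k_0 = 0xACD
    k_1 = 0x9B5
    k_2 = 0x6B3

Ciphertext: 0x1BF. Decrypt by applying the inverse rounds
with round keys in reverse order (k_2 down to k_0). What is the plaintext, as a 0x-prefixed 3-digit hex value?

0x66B

s_0 = ciphertext = 0x1BF
s_1 = InvRound(s_0, k_2) = 0x7D6
s_2 = InvRound(s_1, k_1) = 0x06D
s_3 = InvRound(s_2, k_0) = 0x66B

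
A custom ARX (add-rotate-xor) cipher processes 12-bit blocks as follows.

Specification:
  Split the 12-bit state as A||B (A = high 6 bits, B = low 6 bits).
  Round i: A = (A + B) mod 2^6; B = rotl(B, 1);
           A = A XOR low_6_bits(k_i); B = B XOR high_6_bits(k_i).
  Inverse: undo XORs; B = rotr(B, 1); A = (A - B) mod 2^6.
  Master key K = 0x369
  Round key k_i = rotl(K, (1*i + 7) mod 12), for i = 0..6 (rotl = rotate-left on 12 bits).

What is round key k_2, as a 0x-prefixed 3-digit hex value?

K = 0x369
k_0 = rotl(K, (1*0+7) mod 12) = rotl(K, 7) = 0x49B
k_1 = rotl(K, (1*1+7) mod 12) = rotl(K, 8) = 0x936
k_2 = rotl(K, (1*2+7) mod 12) = rotl(K, 9) = 0x26D

0x26D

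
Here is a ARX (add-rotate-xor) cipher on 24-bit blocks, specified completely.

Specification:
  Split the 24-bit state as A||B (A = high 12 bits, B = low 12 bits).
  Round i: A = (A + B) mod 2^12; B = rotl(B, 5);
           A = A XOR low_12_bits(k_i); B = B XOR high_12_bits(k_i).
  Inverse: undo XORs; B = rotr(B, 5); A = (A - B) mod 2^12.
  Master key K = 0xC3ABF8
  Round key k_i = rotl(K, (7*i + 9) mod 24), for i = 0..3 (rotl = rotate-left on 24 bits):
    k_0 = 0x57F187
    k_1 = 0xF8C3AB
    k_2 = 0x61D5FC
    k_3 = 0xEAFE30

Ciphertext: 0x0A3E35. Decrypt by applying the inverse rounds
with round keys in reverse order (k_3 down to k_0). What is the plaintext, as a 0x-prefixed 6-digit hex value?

0x8962FB

s_0 = ciphertext = 0x0A3E35
s_1 = InvRound(s_0, k_3) = 0x18FD04
s_2 = InvRound(s_1, k_2) = 0x79BCD8
s_3 = InvRound(s_2, k_1) = 0xA16A1A
s_4 = InvRound(s_3, k_0) = 0x8962FB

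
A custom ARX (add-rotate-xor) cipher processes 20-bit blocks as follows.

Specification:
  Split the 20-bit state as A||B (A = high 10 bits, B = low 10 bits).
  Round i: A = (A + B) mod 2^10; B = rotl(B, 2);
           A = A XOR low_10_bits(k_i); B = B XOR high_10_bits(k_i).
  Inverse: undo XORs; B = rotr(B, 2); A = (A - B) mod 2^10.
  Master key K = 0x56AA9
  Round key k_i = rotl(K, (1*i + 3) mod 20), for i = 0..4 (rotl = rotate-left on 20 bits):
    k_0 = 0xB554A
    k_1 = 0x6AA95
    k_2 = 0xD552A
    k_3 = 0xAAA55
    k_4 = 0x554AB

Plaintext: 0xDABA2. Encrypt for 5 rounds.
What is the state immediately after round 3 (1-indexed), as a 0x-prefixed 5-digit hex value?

0x0A41D

s_0 = plaintext = 0xDABA2
s_1 = Round(s_0, k_0) = 0x9185E
s_2 = Round(s_1, k_1) = 0x0C4D2
s_3 = Round(s_2, k_2) = 0x0A41D
s_4 = Round(s_3, k_3) = 0x84EDE
s_5 = Round(s_4, k_4) = 0x16A2F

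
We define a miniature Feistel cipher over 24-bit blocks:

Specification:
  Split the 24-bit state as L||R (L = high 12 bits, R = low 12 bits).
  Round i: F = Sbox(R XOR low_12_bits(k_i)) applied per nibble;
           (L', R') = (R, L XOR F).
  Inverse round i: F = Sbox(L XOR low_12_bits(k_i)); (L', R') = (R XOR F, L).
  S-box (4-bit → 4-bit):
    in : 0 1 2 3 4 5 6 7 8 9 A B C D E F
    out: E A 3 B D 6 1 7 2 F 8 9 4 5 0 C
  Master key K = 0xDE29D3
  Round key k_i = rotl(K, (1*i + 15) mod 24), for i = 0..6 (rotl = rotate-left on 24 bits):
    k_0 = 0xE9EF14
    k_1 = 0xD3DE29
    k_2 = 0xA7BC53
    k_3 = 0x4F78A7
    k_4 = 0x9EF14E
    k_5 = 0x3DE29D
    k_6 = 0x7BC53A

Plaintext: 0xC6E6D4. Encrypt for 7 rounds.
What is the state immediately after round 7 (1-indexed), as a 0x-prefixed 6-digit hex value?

s_0 = plaintext = 0xC6E6D4
s_1 = Round(s_0, k_0) = 0x6D4320
s_2 = Round(s_1, k_1) = 0x32033B
s_3 = Round(s_2, k_2) = 0x33BF32
s_4 = Round(s_3, k_3) = 0xF324CD
s_5 = Round(s_4, k_4) = 0x4CD919
s_6 = Round(s_5, k_5) = 0x919DE0
s_7 = Round(s_6, k_6) = 0xDE0B41

0xDE0B41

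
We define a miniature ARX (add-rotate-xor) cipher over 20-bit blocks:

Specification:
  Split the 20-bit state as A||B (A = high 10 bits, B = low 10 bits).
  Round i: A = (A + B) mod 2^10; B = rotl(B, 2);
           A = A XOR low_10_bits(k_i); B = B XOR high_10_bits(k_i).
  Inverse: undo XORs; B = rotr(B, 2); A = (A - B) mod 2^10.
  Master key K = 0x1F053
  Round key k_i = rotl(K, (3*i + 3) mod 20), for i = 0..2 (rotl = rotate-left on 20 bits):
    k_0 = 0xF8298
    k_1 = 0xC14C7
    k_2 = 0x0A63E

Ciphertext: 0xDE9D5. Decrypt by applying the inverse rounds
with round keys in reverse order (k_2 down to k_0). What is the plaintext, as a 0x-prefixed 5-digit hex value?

0x5B64F

s_0 = ciphertext = 0xDE9D5
s_1 = InvRound(s_0, k_2) = 0x3147F
s_2 = InvRound(s_1, k_1) = 0x492DE
s_3 = InvRound(s_2, k_0) = 0x5B64F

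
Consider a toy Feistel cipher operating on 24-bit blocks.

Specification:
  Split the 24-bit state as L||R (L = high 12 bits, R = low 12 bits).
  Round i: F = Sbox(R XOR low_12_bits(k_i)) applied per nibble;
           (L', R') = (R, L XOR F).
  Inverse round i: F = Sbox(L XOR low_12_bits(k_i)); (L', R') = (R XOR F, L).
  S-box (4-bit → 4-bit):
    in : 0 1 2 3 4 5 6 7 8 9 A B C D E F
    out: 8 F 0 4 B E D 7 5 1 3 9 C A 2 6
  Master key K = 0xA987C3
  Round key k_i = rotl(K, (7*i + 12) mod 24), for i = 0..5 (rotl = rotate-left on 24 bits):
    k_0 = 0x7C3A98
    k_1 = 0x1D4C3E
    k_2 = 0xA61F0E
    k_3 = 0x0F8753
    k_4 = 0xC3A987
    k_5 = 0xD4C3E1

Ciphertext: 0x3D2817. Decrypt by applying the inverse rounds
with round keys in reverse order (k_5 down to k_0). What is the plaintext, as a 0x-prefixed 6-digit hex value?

s_0 = ciphertext = 0x3D2817
s_1 = InvRound(s_0, k_5) = 0x0533D2
s_2 = InvRound(s_1, k_4) = 0x279053
s_3 = InvRound(s_2, k_3) = 0xE50279
s_4 = InvRound(s_3, k_2) = 0xD9BE50
s_5 = InvRound(s_4, k_1) = 0x16ED9B
s_6 = InvRound(s_5, k_0) = 0x4F616E

0x4F616E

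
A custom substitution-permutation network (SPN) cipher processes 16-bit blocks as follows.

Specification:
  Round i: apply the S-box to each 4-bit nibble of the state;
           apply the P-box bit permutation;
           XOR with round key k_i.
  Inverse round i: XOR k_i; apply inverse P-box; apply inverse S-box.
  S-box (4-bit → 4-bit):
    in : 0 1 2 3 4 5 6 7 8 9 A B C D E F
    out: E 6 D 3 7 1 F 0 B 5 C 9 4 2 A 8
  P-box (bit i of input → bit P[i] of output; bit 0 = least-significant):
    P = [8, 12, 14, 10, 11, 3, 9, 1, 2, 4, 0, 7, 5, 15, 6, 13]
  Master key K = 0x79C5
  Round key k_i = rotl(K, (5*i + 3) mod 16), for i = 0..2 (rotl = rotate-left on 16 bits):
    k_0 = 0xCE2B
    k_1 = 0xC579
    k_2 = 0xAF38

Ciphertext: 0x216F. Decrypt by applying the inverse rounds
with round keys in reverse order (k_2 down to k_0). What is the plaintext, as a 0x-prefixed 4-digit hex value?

0x1686

s_0 = ciphertext = 0x216F
s_1 = InvRound(s_0, k_2) = 0x142F
s_2 = InvRound(s_1, k_1) = 0x13F4
s_3 = InvRound(s_2, k_0) = 0x1686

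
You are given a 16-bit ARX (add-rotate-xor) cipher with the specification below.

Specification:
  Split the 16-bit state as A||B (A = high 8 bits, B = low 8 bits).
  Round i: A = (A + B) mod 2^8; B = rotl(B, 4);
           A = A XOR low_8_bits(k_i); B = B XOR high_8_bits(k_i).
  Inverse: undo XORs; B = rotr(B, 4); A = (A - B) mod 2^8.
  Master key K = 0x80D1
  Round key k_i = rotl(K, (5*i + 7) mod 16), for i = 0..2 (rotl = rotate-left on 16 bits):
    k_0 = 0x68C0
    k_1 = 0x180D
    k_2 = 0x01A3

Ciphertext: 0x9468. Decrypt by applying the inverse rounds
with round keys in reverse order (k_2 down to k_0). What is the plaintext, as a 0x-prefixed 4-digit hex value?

0xFC08

s_0 = ciphertext = 0x9468
s_1 = InvRound(s_0, k_2) = 0xA196
s_2 = InvRound(s_1, k_1) = 0xC4E8
s_3 = InvRound(s_2, k_0) = 0xFC08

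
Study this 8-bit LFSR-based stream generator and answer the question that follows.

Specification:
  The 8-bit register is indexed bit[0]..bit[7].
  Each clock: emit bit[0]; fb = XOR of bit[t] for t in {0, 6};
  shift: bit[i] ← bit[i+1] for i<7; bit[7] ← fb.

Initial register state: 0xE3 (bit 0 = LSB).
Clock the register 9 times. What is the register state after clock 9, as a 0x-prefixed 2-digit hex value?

reg_0 = 0xE3
clock 1: out=1, reg = 0x71
clock 2: out=1, reg = 0x38
clock 3: out=0, reg = 0x1C
clock 4: out=0, reg = 0x0E
clock 5: out=0, reg = 0x07
clock 6: out=1, reg = 0x83
clock 7: out=1, reg = 0xC1
clock 8: out=1, reg = 0x60
clock 9: out=0, reg = 0xB0

0xB0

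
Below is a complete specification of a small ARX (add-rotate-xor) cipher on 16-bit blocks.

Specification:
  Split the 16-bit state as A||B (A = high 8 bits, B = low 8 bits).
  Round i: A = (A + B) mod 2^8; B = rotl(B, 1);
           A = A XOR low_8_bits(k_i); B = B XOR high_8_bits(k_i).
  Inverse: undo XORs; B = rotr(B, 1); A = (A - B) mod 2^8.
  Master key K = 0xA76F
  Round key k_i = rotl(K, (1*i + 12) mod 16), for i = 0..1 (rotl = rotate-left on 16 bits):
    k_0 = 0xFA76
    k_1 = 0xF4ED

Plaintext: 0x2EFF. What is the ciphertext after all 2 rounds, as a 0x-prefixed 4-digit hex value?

0x8DFE

s_0 = plaintext = 0x2EFF
s_1 = Round(s_0, k_0) = 0x5B05
s_2 = Round(s_1, k_1) = 0x8DFE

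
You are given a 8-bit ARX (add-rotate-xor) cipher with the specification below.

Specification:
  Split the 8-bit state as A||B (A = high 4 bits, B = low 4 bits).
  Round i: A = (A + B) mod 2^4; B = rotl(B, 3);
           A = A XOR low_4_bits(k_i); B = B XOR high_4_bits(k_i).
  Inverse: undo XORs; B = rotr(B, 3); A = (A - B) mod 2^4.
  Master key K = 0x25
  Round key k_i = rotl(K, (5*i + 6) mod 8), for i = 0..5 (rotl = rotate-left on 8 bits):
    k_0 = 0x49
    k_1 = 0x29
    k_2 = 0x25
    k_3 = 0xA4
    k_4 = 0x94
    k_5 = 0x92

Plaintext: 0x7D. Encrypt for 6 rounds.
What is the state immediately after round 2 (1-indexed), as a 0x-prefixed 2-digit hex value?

0xE7

s_0 = plaintext = 0x7D
s_1 = Round(s_0, k_0) = 0xDA
s_2 = Round(s_1, k_1) = 0xE7
s_3 = Round(s_2, k_2) = 0x09
s_4 = Round(s_3, k_3) = 0xD6
s_5 = Round(s_4, k_4) = 0x7A
s_6 = Round(s_5, k_5) = 0x3C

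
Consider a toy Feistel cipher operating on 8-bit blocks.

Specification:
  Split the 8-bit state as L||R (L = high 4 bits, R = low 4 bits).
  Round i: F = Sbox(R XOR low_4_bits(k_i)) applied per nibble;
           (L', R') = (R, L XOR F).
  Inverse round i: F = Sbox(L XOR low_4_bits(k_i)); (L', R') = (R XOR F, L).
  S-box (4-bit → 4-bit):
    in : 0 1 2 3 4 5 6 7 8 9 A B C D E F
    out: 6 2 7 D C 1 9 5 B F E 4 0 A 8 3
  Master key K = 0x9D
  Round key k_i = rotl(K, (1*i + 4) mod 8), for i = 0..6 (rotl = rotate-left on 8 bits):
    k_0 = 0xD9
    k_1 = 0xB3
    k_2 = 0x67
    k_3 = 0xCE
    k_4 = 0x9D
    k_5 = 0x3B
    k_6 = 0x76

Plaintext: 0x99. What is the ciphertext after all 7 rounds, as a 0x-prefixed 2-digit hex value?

0xD7

s_0 = plaintext = 0x99
s_1 = Round(s_0, k_0) = 0x9F
s_2 = Round(s_1, k_1) = 0xF9
s_3 = Round(s_2, k_2) = 0x97
s_4 = Round(s_3, k_3) = 0x76
s_5 = Round(s_4, k_4) = 0x63
s_6 = Round(s_5, k_5) = 0x3D
s_7 = Round(s_6, k_6) = 0xD7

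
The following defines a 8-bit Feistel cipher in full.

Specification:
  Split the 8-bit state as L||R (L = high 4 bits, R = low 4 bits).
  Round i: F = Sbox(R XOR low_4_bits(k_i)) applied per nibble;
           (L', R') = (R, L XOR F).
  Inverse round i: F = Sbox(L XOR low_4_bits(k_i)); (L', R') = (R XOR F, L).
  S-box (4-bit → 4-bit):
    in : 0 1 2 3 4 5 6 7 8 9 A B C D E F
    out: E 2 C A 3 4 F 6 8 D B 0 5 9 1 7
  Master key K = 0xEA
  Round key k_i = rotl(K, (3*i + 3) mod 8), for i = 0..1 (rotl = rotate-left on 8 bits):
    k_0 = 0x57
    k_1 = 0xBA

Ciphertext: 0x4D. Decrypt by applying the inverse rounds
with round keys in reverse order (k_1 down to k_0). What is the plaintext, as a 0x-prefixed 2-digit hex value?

s_0 = ciphertext = 0x4D
s_1 = InvRound(s_0, k_1) = 0xC4
s_2 = InvRound(s_1, k_0) = 0x4C

0x4C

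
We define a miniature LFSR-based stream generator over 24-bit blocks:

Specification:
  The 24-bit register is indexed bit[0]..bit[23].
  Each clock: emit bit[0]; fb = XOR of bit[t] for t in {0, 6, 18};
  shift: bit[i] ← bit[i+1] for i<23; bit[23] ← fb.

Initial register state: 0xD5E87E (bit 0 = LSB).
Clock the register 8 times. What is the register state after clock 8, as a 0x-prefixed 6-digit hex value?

0x6AD5E8

reg_0 = 0xD5E87E
clock 1: out=0, reg = 0x6AF43F
clock 2: out=1, reg = 0xB57A1F
clock 3: out=1, reg = 0x5ABD0F
clock 4: out=1, reg = 0xAD5E87
clock 5: out=1, reg = 0x56AF43
clock 6: out=1, reg = 0xAB57A1
clock 7: out=1, reg = 0xD5ABD0
clock 8: out=0, reg = 0x6AD5E8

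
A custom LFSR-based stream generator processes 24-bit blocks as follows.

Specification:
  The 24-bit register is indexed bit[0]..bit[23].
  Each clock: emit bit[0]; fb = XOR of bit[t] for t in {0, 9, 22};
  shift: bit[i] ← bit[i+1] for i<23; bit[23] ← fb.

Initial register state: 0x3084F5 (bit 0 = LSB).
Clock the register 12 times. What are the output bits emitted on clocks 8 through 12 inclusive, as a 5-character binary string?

10010

reg_0 = 0x3084F5
clock 1: out=1, reg = 0x98427A
clock 2: out=0, reg = 0xCC213D
clock 3: out=1, reg = 0x66109E
clock 4: out=0, reg = 0xB3084F
clock 5: out=1, reg = 0xD98427
clock 6: out=1, reg = 0x6CC213
clock 7: out=1, reg = 0xB66109
clock 8: out=1, reg = 0xDB3084
clock 9: out=0, reg = 0xED9842
clock 10: out=0, reg = 0xF6CC21
clock 11: out=1, reg = 0x7B6610
clock 12: out=0, reg = 0x3DB308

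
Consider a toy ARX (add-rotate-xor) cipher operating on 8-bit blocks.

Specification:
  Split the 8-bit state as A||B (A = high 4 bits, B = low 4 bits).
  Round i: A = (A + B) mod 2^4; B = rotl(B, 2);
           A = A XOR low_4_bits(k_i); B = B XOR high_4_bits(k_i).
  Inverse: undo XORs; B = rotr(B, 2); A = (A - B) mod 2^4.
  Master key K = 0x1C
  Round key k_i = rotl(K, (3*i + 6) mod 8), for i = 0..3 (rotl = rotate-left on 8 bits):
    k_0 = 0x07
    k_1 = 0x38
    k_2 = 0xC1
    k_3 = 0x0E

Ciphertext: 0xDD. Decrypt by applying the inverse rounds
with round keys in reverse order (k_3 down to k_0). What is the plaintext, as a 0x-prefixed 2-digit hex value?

s_0 = ciphertext = 0xDD
s_1 = InvRound(s_0, k_3) = 0xC7
s_2 = InvRound(s_1, k_2) = 0xFE
s_3 = InvRound(s_2, k_1) = 0x07
s_4 = InvRound(s_3, k_0) = 0xAD

0xAD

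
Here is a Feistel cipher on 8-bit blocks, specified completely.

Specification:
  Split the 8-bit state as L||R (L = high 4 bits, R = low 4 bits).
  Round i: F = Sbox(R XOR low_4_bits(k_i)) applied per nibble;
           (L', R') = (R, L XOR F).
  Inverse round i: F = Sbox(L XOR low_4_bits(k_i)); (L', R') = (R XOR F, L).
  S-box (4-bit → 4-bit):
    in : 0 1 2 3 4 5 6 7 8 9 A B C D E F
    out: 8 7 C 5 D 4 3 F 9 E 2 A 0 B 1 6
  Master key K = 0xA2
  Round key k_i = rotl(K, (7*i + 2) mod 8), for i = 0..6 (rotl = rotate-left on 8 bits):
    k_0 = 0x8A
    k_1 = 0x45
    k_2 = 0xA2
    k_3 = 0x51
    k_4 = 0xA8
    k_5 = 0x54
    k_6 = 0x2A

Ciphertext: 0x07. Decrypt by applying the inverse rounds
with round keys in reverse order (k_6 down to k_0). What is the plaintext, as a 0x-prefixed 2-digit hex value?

0x42

s_0 = ciphertext = 0x07
s_1 = InvRound(s_0, k_6) = 0x50
s_2 = InvRound(s_1, k_5) = 0x75
s_3 = InvRound(s_2, k_4) = 0x37
s_4 = InvRound(s_3, k_3) = 0xB3
s_5 = InvRound(s_4, k_2) = 0xDB
s_6 = InvRound(s_5, k_1) = 0x2D
s_7 = InvRound(s_6, k_0) = 0x42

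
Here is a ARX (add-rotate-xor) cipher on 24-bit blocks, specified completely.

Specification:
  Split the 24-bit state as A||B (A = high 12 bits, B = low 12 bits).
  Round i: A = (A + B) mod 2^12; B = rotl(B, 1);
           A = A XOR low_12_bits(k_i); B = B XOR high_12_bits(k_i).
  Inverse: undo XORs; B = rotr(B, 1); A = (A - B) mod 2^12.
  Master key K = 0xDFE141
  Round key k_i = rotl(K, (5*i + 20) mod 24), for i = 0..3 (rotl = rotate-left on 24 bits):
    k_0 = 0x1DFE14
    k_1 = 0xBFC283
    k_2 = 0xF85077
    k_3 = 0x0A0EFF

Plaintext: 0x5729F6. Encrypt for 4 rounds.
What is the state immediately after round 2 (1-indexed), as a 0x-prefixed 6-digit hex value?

s_0 = plaintext = 0x5729F6
s_1 = Round(s_0, k_0) = 0x17C232
s_2 = Round(s_1, k_1) = 0x12DF98
s_3 = Round(s_2, k_2) = 0x0B20B4
s_4 = Round(s_3, k_3) = 0xF991C8

0x12DF98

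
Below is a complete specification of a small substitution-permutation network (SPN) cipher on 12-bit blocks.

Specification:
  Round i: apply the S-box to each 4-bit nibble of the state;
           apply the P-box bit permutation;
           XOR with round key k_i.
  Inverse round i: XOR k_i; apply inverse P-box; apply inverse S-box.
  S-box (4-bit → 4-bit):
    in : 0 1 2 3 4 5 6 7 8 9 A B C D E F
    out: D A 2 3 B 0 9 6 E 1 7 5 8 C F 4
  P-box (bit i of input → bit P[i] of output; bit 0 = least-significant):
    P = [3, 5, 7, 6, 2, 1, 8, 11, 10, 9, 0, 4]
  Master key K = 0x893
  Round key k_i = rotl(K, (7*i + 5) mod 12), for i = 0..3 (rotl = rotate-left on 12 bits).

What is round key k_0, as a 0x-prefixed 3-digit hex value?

0x271

K = 0x893
k_0 = rotl(K, (7*0+5) mod 12) = rotl(K, 5) = 0x271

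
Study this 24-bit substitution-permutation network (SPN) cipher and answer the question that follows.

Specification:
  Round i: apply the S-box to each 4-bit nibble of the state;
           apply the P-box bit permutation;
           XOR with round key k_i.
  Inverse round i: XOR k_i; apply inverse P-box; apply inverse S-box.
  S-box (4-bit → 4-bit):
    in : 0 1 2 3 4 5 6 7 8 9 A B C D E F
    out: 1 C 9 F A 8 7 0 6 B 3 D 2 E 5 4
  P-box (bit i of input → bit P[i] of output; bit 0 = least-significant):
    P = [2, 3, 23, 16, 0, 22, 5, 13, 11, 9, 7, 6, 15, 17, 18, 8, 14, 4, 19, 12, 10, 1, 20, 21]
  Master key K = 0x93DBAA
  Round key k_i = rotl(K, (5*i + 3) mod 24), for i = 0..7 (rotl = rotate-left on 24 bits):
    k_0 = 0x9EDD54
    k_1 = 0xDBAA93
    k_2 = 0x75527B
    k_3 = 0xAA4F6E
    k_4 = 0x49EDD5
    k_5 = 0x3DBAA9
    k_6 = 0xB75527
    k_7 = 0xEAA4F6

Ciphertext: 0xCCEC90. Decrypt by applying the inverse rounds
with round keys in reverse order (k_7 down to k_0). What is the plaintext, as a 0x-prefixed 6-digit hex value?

s_0 = ciphertext = 0xCCEC90
s_1 = InvRound(s_0, k_7) = 0x4082F0
s_2 = InvRound(s_1, k_6) = 0x393DAB
s_3 = InvRound(s_2, k_5) = 0xA7BC77
s_4 = InvRound(s_3, k_4) = 0x4BDF8F
s_5 = InvRound(s_4, k_3) = 0x550161
s_6 = InvRound(s_5, k_2) = 0x495C7C
s_7 = InvRound(s_6, k_1) = 0x62ADB6
s_8 = InvRound(s_7, k_0) = 0xDBF1DF

0xDBF1DF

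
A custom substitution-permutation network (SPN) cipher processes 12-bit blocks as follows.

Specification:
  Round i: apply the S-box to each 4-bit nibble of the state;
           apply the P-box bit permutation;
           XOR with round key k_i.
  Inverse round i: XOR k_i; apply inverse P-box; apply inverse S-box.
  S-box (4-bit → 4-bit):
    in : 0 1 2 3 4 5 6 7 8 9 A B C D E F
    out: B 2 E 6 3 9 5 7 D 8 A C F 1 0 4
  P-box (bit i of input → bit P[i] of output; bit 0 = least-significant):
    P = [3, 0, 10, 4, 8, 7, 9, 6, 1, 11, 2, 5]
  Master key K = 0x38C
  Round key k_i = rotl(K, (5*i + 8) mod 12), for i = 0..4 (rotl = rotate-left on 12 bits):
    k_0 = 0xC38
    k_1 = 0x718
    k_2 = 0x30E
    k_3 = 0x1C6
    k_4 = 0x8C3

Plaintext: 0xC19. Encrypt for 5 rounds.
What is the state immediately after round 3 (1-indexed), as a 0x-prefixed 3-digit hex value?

0xA79

s_0 = plaintext = 0xC19
s_1 = Round(s_0, k_0) = 0x48E
s_2 = Round(s_1, k_1) = 0xC5A
s_3 = Round(s_2, k_2) = 0xA79
s_4 = Round(s_3, k_3) = 0xA76
s_5 = Round(s_4, k_4) = 0x76B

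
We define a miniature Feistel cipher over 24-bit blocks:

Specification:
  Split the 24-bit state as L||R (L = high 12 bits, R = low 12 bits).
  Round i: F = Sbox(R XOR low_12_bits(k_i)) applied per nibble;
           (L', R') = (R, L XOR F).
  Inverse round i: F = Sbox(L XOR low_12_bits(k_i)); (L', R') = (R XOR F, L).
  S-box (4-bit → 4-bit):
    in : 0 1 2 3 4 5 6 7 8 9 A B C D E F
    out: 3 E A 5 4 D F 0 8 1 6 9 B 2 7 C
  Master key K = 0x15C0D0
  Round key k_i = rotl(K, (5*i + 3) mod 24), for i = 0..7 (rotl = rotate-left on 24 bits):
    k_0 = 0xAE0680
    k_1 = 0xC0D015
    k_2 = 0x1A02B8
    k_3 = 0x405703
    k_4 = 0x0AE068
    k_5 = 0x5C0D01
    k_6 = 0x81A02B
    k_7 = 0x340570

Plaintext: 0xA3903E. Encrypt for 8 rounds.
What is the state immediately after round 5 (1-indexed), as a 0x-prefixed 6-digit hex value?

0xAE9FCC

s_0 = plaintext = 0xA3903E
s_1 = Round(s_0, k_0) = 0x03E5AE
s_2 = Round(s_1, k_1) = 0x5AEDA7
s_3 = Round(s_2, k_2) = 0xDA7942
s_4 = Round(s_3, k_3) = 0x942AE9
s_5 = Round(s_4, k_4) = 0xAE9FCC
s_6 = Round(s_5, k_5) = 0xFCC05B
s_7 = Round(s_6, k_6) = 0x05BCCF
s_8 = Round(s_7, k_7) = 0xCCF1C7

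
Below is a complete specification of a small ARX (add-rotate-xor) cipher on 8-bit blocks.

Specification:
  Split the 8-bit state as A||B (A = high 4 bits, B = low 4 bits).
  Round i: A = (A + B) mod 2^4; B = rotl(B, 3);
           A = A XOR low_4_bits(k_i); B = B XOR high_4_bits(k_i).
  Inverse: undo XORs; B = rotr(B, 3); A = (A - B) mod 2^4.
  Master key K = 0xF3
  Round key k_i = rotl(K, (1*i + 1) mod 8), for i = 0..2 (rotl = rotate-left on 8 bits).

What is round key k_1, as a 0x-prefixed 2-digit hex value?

K = 0xF3
k_0 = rotl(K, (1*0+1) mod 8) = rotl(K, 1) = 0xE7
k_1 = rotl(K, (1*1+1) mod 8) = rotl(K, 2) = 0xCF

0xCF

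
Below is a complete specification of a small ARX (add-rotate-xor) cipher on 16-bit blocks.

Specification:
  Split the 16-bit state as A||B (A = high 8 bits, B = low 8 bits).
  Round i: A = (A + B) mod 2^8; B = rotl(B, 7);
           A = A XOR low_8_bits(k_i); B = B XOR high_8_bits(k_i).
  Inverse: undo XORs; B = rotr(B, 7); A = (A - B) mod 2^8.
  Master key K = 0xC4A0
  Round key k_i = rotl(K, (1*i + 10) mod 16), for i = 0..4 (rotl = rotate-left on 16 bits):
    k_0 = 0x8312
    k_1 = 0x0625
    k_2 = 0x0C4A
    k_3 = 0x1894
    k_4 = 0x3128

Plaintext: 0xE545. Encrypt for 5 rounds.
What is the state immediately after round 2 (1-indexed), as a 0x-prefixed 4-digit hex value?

s_0 = plaintext = 0xE545
s_1 = Round(s_0, k_0) = 0x3821
s_2 = Round(s_1, k_1) = 0x7C96
s_3 = Round(s_2, k_2) = 0x5847
s_4 = Round(s_3, k_3) = 0x0BBB
s_5 = Round(s_4, k_4) = 0xEEEC

0x7C96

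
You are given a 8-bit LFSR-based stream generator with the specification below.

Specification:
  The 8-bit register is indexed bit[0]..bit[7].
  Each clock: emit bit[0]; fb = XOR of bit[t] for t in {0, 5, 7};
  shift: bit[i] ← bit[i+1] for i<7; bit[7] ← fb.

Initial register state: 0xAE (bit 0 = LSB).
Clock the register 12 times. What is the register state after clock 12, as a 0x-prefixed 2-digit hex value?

0x0F

reg_0 = 0xAE
clock 1: out=0, reg = 0x57
clock 2: out=1, reg = 0xAB
clock 3: out=1, reg = 0xD5
clock 4: out=1, reg = 0x6A
clock 5: out=0, reg = 0xB5
clock 6: out=1, reg = 0xDA
clock 7: out=0, reg = 0xED
clock 8: out=1, reg = 0xF6
clock 9: out=0, reg = 0x7B
clock 10: out=1, reg = 0x3D
clock 11: out=1, reg = 0x1E
clock 12: out=0, reg = 0x0F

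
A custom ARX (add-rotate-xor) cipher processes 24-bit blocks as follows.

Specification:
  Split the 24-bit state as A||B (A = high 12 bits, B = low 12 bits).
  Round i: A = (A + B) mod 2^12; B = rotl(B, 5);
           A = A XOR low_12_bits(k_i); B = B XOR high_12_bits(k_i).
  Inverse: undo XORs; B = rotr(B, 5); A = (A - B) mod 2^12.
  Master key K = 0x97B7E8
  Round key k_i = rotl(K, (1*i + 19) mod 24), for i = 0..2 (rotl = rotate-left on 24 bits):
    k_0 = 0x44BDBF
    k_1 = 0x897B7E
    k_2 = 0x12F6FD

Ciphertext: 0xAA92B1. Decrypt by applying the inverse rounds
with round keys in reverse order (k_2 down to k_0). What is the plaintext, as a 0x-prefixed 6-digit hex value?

0x1A6B8F

s_0 = ciphertext = 0xAA92B1
s_1 = InvRound(s_0, k_2) = 0xD38F1C
s_2 = InvRound(s_1, k_1) = 0x08A5BC
s_3 = InvRound(s_2, k_0) = 0x1A6B8F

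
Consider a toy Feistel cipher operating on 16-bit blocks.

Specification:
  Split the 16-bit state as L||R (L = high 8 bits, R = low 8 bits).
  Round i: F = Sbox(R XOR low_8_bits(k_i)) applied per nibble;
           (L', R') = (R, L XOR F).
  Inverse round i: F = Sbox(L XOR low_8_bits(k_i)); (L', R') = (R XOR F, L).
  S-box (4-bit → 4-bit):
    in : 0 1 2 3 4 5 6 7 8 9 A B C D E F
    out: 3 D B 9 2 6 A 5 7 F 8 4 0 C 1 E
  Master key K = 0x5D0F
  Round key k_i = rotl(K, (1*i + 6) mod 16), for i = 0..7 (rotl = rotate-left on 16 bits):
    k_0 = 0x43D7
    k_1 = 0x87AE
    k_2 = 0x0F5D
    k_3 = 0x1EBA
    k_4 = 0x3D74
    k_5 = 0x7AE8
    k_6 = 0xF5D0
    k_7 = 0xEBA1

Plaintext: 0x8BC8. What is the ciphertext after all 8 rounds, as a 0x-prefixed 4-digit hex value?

s_0 = plaintext = 0x8BC8
s_1 = Round(s_0, k_0) = 0xC855
s_2 = Round(s_1, k_1) = 0x552C
s_3 = Round(s_2, k_2) = 0x2C08
s_4 = Round(s_3, k_3) = 0x0867
s_5 = Round(s_4, k_4) = 0x67D1
s_6 = Round(s_5, k_5) = 0xD1F8
s_7 = Round(s_6, k_6) = 0xF866
s_8 = Round(s_7, k_7) = 0x66FD

0x66FD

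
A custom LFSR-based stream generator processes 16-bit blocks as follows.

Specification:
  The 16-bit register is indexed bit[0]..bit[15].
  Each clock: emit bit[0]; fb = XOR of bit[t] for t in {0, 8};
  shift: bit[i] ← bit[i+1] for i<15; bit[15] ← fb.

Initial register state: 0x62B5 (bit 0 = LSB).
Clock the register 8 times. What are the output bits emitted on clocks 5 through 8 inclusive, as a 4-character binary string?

1101

reg_0 = 0x62B5
clock 1: out=1, reg = 0xB15A
clock 2: out=0, reg = 0xD8AD
clock 3: out=1, reg = 0xEC56
clock 4: out=0, reg = 0x762B
clock 5: out=1, reg = 0xBB15
clock 6: out=1, reg = 0x5D8A
clock 7: out=0, reg = 0xAEC5
clock 8: out=1, reg = 0xD762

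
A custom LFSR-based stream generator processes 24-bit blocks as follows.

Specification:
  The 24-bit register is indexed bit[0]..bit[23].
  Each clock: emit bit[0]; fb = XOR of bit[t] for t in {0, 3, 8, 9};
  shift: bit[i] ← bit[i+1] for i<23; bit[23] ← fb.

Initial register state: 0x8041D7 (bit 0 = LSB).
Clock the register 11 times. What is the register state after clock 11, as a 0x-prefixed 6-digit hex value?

reg_0 = 0x8041D7
clock 1: out=1, reg = 0x4020EB
clock 2: out=1, reg = 0x201075
clock 3: out=1, reg = 0x90083A
clock 4: out=0, reg = 0xC8041D
clock 5: out=1, reg = 0x64020E
clock 6: out=0, reg = 0x320107
clock 7: out=1, reg = 0x190083
clock 8: out=1, reg = 0x8C8041
clock 9: out=1, reg = 0xC64020
clock 10: out=0, reg = 0x632010
clock 11: out=0, reg = 0x319008

0x319008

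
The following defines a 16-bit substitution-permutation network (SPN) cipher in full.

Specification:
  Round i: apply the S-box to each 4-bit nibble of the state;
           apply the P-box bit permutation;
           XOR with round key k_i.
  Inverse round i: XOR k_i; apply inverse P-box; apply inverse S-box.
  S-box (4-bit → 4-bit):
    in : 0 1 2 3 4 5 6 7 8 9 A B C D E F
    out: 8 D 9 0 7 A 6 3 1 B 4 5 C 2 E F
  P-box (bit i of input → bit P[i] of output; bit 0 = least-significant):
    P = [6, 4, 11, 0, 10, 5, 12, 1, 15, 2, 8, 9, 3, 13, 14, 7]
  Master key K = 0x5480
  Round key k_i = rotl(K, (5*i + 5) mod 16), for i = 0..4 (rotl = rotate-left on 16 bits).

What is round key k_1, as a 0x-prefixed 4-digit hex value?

K = 0x5480
k_0 = rotl(K, (5*0+5) mod 16) = rotl(K, 5) = 0x900A
k_1 = rotl(K, (5*1+5) mod 16) = rotl(K, 10) = 0x0152

0x0152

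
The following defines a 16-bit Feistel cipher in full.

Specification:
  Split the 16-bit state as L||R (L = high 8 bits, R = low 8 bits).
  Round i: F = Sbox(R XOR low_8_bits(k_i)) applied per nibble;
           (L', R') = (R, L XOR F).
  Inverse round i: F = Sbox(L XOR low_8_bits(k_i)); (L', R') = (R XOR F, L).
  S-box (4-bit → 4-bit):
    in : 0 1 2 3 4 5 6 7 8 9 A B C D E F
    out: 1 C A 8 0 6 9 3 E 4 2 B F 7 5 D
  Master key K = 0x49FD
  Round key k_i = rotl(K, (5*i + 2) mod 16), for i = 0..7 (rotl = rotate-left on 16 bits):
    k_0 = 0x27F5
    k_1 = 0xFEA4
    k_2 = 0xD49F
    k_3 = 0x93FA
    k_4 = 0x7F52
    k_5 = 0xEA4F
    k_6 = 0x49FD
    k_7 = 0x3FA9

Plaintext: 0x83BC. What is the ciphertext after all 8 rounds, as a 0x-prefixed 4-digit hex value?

s_0 = plaintext = 0x83BC
s_1 = Round(s_0, k_0) = 0xBC87
s_2 = Round(s_1, k_1) = 0x8714
s_3 = Round(s_2, k_2) = 0x146C
s_4 = Round(s_3, k_3) = 0x6C5D
s_5 = Round(s_4, k_4) = 0x5D71
s_6 = Round(s_5, k_5) = 0x71D8
s_7 = Round(s_6, k_6) = 0xD8D7
s_8 = Round(s_7, k_7) = 0xD7ED

0xD7ED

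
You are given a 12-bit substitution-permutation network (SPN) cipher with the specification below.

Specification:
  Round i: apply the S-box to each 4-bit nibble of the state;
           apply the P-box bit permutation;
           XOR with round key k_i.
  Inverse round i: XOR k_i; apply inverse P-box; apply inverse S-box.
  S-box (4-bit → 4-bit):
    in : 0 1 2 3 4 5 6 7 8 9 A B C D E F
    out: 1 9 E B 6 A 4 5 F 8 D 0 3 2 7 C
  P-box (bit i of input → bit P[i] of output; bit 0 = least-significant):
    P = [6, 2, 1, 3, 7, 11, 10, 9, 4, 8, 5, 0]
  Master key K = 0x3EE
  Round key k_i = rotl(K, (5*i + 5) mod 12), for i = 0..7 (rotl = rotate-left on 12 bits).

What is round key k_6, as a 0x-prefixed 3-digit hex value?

K = 0x3EE
k_0 = rotl(K, (5*0+5) mod 12) = rotl(K, 5) = 0xDC7
k_1 = rotl(K, (5*1+5) mod 12) = rotl(K, 10) = 0x8FB
k_2 = rotl(K, (5*2+5) mod 12) = rotl(K, 3) = 0xF71
k_3 = rotl(K, (5*3+5) mod 12) = rotl(K, 8) = 0xE3E
k_4 = rotl(K, (5*4+5) mod 12) = rotl(K, 1) = 0x7DC
k_5 = rotl(K, (5*5+5) mod 12) = rotl(K, 6) = 0xB8F
k_6 = rotl(K, (5*6+5) mod 12) = rotl(K, 11) = 0x1F7

0x1F7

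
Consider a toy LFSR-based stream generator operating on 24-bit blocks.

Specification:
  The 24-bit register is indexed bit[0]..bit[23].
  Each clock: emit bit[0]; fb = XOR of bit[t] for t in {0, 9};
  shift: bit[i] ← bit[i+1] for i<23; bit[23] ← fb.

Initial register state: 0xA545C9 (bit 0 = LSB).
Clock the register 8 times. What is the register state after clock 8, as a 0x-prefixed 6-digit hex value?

0x6BA545

reg_0 = 0xA545C9
clock 1: out=1, reg = 0xD2A2E4
clock 2: out=0, reg = 0xE95172
clock 3: out=0, reg = 0x74A8B9
clock 4: out=1, reg = 0xBA545C
clock 5: out=0, reg = 0x5D2A2E
clock 6: out=0, reg = 0xAE9517
clock 7: out=1, reg = 0xD74A8B
clock 8: out=1, reg = 0x6BA545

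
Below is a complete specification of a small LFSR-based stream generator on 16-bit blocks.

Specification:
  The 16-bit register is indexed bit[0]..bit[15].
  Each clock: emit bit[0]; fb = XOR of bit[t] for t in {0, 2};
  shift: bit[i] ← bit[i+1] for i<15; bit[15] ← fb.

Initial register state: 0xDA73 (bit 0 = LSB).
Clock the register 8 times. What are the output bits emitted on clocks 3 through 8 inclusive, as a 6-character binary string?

001110

reg_0 = 0xDA73
clock 1: out=1, reg = 0xED39
clock 2: out=1, reg = 0xF69C
clock 3: out=0, reg = 0xFB4E
clock 4: out=0, reg = 0xFDA7
clock 5: out=1, reg = 0x7ED3
clock 6: out=1, reg = 0xBF69
clock 7: out=1, reg = 0xDFB4
clock 8: out=0, reg = 0xEFDA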